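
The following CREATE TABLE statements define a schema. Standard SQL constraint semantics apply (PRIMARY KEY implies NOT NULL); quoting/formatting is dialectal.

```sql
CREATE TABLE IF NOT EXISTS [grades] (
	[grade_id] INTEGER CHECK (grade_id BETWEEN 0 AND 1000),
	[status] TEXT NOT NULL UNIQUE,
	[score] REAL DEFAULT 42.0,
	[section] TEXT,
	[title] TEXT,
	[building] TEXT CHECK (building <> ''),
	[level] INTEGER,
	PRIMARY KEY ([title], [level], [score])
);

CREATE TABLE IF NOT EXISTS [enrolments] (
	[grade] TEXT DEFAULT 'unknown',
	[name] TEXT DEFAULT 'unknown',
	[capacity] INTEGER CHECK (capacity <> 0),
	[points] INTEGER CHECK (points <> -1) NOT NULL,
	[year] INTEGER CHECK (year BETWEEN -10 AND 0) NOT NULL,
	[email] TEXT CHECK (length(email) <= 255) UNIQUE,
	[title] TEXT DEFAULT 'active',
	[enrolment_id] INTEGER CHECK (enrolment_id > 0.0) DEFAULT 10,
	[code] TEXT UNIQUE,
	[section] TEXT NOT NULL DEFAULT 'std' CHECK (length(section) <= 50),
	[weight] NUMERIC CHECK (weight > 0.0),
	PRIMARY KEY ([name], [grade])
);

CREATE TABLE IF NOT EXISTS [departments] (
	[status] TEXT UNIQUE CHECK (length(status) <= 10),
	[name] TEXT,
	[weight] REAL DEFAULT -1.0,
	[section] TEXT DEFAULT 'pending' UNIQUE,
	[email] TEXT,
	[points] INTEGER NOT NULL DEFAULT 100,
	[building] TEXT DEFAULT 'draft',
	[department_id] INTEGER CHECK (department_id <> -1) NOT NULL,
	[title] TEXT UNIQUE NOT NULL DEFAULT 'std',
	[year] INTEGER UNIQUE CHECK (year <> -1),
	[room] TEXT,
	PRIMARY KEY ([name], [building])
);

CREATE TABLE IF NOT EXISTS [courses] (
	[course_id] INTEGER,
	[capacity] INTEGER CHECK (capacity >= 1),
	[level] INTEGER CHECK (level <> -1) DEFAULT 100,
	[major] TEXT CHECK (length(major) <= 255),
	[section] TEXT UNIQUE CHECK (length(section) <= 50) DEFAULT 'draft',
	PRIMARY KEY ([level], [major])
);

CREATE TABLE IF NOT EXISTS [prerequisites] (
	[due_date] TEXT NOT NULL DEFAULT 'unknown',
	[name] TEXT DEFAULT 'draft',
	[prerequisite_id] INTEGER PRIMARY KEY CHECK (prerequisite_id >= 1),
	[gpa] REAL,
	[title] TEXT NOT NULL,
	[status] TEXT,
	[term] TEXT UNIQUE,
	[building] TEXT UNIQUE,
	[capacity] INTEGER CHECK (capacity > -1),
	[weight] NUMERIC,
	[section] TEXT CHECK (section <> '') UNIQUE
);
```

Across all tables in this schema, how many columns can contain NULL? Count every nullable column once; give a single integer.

grades: 3 nullable (grade_id, section, building — PK (title, level, score) and explicit NOT NULL columns excluded).
enrolments: 6 nullable (capacity, email, title, enrolment_id, code, weight — PK (name, grade) and explicit NOT NULL columns excluded).
departments: 6 nullable (status, weight, section, email, year, room — PK (name, building) and explicit NOT NULL columns excluded).
courses: 3 nullable (course_id, capacity, section — PK (level, major) and explicit NOT NULL columns excluded).
prerequisites: 8 nullable (name, gpa, status, term, building, capacity, weight, section — PK (prerequisite_id) and explicit NOT NULL columns excluded).
Total: 3 + 6 + 6 + 3 + 8 = 26.

26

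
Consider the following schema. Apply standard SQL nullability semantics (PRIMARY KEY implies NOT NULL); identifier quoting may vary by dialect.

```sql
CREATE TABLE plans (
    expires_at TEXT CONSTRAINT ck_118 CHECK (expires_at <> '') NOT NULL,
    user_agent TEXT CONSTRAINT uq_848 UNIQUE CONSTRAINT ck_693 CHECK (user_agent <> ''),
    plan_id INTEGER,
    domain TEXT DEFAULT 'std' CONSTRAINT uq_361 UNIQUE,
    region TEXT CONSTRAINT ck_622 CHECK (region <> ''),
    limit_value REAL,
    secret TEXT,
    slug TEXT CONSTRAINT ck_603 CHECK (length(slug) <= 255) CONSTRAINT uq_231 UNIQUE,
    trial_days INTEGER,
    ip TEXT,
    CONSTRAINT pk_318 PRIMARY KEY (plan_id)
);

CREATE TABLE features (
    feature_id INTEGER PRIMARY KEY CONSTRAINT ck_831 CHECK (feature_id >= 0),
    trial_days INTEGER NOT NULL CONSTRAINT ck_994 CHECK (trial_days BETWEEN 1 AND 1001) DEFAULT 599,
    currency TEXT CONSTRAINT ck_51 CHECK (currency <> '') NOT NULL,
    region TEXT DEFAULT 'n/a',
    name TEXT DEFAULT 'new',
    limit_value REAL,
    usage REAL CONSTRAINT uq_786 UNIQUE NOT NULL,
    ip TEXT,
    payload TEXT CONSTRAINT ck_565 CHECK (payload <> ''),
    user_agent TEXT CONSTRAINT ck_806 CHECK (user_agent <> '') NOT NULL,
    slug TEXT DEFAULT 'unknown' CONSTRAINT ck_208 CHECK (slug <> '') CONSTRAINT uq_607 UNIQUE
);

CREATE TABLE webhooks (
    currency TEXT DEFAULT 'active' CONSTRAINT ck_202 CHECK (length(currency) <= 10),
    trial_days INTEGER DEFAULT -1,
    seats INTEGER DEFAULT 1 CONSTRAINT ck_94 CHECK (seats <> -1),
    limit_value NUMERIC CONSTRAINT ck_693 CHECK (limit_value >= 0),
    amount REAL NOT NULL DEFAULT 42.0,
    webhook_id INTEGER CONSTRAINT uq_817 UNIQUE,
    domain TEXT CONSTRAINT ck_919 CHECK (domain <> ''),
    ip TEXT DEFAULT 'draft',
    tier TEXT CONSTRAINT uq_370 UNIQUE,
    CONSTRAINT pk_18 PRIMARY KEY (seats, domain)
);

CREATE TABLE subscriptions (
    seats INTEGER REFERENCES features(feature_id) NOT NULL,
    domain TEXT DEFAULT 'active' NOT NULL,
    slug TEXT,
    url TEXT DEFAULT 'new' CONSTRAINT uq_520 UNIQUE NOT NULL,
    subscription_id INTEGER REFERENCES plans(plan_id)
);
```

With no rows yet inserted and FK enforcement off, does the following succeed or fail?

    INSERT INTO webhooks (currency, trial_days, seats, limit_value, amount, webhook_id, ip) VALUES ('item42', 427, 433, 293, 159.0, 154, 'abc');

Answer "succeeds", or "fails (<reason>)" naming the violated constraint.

fails (NOT NULL on domain)

domain is omitted from the column list and has no DEFAULT, so it would receive NULL.
But domain is part of the PRIMARY KEY (implied NOT NULL).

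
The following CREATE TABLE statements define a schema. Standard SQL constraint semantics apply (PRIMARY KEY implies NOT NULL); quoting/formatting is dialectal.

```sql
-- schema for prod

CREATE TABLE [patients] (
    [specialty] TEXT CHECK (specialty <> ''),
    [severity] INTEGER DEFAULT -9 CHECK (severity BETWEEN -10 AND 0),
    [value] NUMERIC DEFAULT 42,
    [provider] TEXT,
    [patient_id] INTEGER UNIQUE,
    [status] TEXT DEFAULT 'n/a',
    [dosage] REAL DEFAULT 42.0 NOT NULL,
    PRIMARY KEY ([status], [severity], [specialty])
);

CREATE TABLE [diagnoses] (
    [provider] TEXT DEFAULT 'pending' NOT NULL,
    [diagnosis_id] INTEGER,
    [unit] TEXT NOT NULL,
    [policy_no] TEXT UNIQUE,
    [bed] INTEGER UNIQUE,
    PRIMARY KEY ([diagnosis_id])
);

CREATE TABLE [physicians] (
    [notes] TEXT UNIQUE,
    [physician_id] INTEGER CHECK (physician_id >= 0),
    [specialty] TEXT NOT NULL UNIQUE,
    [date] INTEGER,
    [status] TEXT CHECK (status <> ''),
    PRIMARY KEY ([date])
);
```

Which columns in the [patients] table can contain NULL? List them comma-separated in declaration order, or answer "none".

value, provider, patient_id

- specialty: part of the PRIMARY KEY, which implies NOT NULL → not nullable.
- severity: part of the PRIMARY KEY, which implies NOT NULL → not nullable.
- value: DEFAULT only fills an omitted column; an explicit NULL is still allowed → nullable.
- provider: no NOT NULL constraint applies → nullable.
- patient_id: UNIQUE does not imply NOT NULL → nullable.
- status: part of the PRIMARY KEY, which implies NOT NULL → not nullable.
- dosage: declared NOT NULL → not nullable.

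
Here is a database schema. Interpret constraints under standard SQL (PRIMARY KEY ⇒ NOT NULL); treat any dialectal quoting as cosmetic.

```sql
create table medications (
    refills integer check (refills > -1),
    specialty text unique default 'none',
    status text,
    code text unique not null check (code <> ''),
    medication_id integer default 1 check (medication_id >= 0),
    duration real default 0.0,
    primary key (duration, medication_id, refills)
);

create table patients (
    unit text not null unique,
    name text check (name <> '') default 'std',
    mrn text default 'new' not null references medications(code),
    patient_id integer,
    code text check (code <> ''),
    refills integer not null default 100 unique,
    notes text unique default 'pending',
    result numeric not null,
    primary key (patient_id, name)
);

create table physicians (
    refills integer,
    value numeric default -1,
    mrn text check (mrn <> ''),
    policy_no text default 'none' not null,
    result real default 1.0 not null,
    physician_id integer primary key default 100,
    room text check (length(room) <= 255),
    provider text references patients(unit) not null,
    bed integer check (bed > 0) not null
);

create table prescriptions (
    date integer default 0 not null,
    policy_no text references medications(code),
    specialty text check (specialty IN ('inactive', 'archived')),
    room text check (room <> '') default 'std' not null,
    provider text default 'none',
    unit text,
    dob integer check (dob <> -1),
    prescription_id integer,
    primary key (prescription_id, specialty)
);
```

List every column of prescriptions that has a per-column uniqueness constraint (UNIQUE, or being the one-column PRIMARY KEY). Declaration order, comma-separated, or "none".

- date: no UNIQUE or single-column PK constraint.
- policy_no: no UNIQUE or single-column PK constraint.
- specialty: part of a composite PRIMARY KEY — only the tuple is unique, not this column on its own.
- room: no UNIQUE or single-column PK constraint.
- provider: no UNIQUE or single-column PK constraint.
- unit: no UNIQUE or single-column PK constraint.
- dob: no UNIQUE or single-column PK constraint.
- prescription_id: part of a composite PRIMARY KEY — only the tuple is unique, not this column on its own.

none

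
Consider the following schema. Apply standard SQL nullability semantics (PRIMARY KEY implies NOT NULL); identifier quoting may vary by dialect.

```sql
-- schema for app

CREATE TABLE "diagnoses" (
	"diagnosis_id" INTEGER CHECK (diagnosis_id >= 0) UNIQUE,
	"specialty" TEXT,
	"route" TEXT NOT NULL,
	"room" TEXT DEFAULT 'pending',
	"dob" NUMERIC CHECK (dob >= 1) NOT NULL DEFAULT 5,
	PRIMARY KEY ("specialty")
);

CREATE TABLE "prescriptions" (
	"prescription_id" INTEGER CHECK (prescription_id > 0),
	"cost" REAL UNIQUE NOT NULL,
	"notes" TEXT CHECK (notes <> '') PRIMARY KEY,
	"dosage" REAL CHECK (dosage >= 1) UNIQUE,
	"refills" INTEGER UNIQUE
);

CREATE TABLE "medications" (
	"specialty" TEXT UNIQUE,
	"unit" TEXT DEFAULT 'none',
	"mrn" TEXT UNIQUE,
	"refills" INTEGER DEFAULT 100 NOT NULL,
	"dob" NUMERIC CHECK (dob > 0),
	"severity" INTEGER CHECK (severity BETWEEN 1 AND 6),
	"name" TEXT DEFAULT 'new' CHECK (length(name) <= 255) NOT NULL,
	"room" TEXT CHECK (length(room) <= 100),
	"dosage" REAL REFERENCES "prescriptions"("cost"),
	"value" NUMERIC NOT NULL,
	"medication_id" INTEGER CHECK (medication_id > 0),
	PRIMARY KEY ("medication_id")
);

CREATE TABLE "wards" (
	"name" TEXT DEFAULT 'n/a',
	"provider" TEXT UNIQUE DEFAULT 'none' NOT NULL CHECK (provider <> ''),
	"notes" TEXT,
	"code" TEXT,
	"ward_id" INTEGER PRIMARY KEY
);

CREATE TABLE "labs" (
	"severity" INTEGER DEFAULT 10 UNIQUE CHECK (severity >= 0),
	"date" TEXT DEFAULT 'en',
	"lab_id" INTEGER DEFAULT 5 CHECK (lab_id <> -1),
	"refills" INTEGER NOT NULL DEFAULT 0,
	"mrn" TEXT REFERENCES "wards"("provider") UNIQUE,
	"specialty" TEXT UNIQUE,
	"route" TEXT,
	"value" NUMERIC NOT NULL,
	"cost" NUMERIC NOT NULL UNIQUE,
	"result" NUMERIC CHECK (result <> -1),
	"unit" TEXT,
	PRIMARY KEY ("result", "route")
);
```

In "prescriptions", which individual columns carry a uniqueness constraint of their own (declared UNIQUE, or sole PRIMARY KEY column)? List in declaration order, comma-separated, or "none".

- prescription_id: no UNIQUE or single-column PK constraint.
- cost: declared UNIQUE → unique.
- notes: single-column PRIMARY KEY → unique.
- dosage: declared UNIQUE → unique.
- refills: declared UNIQUE → unique.

cost, notes, dosage, refills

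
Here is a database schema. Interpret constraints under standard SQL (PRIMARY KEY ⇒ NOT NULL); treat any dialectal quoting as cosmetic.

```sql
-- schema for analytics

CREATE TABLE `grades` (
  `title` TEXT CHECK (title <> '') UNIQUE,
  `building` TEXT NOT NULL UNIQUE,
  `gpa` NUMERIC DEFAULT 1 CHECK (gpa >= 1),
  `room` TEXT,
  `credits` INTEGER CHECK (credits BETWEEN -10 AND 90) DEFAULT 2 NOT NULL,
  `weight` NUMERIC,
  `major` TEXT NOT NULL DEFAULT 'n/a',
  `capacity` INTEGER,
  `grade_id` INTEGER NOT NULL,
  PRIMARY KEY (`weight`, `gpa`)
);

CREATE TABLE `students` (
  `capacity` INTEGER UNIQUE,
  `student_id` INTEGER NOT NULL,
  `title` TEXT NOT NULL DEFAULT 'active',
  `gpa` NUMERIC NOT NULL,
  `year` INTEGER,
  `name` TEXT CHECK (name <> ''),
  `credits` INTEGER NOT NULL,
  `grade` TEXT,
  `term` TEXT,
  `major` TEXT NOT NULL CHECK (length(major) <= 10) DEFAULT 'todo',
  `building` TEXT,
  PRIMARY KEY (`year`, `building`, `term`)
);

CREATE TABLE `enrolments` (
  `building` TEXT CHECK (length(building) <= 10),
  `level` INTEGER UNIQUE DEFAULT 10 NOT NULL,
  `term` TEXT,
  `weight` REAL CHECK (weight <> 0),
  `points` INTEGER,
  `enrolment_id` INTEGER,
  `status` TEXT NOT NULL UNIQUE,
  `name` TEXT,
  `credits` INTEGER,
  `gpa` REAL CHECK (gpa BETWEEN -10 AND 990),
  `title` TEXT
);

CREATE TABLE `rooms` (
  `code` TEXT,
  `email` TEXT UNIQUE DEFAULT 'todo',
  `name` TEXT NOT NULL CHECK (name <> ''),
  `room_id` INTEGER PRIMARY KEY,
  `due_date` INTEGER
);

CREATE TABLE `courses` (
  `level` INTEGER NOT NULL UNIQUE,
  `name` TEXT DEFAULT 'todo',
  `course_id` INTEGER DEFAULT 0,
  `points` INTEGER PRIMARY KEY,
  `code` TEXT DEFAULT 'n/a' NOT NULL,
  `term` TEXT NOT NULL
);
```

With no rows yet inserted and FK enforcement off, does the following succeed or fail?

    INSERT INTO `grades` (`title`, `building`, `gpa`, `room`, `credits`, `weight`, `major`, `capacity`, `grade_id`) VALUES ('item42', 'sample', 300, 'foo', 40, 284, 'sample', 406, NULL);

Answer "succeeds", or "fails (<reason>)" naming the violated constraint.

fails (NOT NULL on grade_id)

grade_id is explicitly set to NULL, but grade_id is declared NOT NULL.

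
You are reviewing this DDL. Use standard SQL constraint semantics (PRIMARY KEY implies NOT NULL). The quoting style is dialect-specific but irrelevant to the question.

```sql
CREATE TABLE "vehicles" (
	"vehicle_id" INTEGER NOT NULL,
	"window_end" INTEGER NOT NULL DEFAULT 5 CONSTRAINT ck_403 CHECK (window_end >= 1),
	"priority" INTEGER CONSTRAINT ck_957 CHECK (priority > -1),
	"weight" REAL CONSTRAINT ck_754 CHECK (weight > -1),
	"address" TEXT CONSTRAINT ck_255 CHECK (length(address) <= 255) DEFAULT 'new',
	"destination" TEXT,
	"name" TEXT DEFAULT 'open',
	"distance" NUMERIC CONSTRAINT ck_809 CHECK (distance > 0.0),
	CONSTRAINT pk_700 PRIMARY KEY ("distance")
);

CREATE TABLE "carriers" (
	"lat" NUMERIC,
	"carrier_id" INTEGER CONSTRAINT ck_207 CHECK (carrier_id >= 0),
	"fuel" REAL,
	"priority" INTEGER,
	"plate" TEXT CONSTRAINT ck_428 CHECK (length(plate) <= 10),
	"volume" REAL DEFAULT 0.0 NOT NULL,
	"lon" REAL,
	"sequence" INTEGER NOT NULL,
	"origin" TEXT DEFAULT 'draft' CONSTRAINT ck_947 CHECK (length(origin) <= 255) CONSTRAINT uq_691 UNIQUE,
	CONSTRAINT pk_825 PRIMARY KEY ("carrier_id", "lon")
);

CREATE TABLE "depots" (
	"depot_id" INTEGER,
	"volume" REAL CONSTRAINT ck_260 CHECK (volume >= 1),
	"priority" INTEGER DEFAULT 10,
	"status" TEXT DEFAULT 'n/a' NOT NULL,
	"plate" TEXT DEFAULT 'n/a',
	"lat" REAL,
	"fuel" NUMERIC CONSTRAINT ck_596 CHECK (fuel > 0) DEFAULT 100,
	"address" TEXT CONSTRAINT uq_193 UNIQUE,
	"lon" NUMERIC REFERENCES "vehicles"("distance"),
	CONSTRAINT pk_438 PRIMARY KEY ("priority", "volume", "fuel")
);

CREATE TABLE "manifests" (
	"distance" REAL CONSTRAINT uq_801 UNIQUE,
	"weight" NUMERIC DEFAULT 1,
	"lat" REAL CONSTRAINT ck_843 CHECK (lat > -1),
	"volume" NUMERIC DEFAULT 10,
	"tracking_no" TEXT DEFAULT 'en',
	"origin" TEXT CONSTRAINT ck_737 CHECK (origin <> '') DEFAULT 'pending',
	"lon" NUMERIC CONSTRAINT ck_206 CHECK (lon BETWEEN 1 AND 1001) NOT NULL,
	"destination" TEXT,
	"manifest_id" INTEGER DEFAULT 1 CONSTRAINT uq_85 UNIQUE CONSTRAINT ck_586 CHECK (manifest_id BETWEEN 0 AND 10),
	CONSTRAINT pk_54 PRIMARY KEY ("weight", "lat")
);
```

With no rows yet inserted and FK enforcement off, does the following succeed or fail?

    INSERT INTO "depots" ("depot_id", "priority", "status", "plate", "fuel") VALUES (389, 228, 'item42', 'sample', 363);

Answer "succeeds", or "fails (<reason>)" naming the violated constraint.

volume is omitted from the column list and has no DEFAULT, so it would receive NULL.
But volume is part of the PRIMARY KEY (implied NOT NULL).

fails (NOT NULL on volume)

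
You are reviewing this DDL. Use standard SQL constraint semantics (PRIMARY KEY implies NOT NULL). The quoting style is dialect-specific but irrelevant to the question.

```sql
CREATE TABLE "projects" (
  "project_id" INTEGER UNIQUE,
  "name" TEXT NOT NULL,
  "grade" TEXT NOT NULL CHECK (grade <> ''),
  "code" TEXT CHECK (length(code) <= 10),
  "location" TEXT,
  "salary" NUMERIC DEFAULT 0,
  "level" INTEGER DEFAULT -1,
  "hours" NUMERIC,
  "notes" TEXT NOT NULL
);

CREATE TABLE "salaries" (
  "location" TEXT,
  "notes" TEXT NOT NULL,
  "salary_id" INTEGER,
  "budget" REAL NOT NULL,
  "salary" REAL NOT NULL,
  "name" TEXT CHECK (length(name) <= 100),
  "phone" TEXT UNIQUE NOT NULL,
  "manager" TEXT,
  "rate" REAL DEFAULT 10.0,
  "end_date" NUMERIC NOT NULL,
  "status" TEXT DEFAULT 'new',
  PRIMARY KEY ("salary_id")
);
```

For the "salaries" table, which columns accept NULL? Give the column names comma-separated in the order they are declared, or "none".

location, name, manager, rate, status

- location: no NOT NULL constraint applies → nullable.
- notes: declared NOT NULL → not nullable.
- salary_id: part of the PRIMARY KEY, which implies NOT NULL → not nullable.
- budget: declared NOT NULL → not nullable.
- salary: declared NOT NULL → not nullable.
- name: CHECK does not forbid NULL (a CHECK constraint passes when its expression is NULL) → nullable.
- phone: declared NOT NULL → not nullable.
- manager: no NOT NULL constraint applies → nullable.
- rate: DEFAULT only fills an omitted column; an explicit NULL is still allowed → nullable.
- end_date: declared NOT NULL → not nullable.
- status: DEFAULT only fills an omitted column; an explicit NULL is still allowed → nullable.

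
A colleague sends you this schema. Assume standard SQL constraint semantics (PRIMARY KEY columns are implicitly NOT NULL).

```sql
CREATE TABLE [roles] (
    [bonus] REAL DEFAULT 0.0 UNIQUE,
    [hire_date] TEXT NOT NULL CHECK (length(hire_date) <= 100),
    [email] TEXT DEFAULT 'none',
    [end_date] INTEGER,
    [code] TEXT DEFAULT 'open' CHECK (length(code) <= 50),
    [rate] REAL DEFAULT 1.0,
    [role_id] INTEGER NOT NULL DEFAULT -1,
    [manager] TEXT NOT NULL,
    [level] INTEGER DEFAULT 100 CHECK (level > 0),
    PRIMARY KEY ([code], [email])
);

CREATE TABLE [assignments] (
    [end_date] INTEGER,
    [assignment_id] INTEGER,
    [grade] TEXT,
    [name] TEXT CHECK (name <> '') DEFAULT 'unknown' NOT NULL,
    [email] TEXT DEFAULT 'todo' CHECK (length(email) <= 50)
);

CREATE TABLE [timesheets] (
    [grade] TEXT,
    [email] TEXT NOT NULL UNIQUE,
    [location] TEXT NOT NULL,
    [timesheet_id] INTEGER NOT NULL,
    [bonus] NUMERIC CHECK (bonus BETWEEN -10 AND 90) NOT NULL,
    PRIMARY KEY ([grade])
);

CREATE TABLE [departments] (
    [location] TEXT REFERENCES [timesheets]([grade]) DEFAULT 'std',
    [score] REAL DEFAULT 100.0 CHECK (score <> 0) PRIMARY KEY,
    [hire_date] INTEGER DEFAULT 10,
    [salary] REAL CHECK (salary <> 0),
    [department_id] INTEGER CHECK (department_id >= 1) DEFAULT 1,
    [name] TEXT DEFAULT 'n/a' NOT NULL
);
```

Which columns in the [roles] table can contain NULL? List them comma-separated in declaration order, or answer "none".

bonus, end_date, rate, level

- bonus: UNIQUE does not imply NOT NULL → nullable.
- hire_date: declared NOT NULL → not nullable.
- email: part of the PRIMARY KEY, which implies NOT NULL → not nullable.
- end_date: no NOT NULL constraint applies → nullable.
- code: part of the PRIMARY KEY, which implies NOT NULL → not nullable.
- rate: DEFAULT only fills an omitted column; an explicit NULL is still allowed → nullable.
- role_id: declared NOT NULL → not nullable.
- manager: declared NOT NULL → not nullable.
- level: CHECK does not forbid NULL (a CHECK constraint passes when its expression is NULL) → nullable.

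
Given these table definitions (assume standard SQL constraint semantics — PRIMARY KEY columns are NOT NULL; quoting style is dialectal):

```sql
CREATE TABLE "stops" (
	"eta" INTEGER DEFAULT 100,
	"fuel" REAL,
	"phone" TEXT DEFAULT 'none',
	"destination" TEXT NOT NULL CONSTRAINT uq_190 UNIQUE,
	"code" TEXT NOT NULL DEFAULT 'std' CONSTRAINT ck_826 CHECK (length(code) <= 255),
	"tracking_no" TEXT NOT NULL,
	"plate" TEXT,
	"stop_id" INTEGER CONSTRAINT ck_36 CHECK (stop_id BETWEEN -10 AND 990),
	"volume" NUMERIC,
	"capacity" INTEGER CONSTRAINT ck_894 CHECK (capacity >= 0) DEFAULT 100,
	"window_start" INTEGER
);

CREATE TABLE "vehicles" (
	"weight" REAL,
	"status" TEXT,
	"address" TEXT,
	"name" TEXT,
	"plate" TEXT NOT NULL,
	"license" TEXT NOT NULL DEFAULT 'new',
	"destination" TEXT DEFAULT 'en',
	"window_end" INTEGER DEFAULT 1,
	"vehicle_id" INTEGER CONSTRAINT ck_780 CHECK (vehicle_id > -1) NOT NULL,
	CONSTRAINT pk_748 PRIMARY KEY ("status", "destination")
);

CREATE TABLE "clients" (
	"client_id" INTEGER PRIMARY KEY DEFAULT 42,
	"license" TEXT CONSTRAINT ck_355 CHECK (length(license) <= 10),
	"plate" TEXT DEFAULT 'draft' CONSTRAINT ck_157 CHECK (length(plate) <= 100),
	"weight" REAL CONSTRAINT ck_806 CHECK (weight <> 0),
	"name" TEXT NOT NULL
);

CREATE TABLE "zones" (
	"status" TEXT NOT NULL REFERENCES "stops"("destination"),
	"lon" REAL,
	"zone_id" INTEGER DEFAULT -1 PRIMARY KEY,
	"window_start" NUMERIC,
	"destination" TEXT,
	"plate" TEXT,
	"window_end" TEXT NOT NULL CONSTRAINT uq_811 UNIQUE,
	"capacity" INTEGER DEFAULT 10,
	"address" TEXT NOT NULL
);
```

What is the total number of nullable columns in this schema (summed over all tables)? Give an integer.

stops: 8 nullable (eta, fuel, phone, plate, stop_id, volume, capacity, window_start — PK none and explicit NOT NULL columns excluded).
vehicles: 4 nullable (weight, address, name, window_end — PK (status, destination) and explicit NOT NULL columns excluded).
clients: 3 nullable (license, plate, weight — PK (client_id) and explicit NOT NULL columns excluded).
zones: 5 nullable (lon, window_start, destination, plate, capacity — PK (zone_id) and explicit NOT NULL columns excluded).
Total: 8 + 4 + 3 + 5 = 20.

20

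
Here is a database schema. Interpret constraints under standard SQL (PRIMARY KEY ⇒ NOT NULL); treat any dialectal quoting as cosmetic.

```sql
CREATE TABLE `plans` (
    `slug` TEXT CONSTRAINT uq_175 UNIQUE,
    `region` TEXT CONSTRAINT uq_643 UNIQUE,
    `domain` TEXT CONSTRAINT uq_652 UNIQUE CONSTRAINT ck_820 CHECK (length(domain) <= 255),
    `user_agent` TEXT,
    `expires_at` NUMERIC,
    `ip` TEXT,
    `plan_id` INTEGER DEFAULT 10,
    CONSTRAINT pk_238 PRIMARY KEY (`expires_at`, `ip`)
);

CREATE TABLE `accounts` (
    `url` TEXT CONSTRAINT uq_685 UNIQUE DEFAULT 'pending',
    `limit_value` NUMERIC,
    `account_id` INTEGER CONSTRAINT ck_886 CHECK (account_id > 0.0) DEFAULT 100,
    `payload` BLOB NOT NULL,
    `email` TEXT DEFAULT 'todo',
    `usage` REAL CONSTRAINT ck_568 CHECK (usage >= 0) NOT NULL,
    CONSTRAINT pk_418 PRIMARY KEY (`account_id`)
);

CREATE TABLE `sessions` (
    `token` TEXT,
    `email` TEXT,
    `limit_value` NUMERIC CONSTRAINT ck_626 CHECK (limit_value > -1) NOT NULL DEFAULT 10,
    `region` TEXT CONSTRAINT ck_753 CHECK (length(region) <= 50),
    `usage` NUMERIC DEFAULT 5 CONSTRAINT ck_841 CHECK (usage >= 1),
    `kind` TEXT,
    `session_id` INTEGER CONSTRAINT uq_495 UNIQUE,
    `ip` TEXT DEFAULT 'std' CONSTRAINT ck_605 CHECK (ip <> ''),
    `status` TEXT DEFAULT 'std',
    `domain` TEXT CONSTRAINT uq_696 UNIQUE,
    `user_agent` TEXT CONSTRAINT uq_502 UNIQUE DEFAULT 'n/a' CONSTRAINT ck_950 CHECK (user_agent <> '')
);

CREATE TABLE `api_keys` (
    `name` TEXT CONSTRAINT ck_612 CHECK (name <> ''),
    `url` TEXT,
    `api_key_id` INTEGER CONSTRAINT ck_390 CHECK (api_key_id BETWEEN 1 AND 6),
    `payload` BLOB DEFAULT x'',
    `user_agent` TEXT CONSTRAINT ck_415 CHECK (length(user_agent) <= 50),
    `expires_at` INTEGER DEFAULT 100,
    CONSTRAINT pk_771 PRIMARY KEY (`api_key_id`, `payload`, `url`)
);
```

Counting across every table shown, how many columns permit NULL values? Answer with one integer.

plans: 5 nullable (slug, region, domain, user_agent, plan_id — PK (expires_at, ip) and explicit NOT NULL columns excluded).
accounts: 3 nullable (url, limit_value, email — PK (account_id) and explicit NOT NULL columns excluded).
sessions: 10 nullable (token, email, region, usage, kind, session_id, ip, status, domain, user_agent — PK none and explicit NOT NULL columns excluded).
api_keys: 3 nullable (name, user_agent, expires_at — PK (api_key_id, payload, url) and explicit NOT NULL columns excluded).
Total: 5 + 3 + 10 + 3 = 21.

21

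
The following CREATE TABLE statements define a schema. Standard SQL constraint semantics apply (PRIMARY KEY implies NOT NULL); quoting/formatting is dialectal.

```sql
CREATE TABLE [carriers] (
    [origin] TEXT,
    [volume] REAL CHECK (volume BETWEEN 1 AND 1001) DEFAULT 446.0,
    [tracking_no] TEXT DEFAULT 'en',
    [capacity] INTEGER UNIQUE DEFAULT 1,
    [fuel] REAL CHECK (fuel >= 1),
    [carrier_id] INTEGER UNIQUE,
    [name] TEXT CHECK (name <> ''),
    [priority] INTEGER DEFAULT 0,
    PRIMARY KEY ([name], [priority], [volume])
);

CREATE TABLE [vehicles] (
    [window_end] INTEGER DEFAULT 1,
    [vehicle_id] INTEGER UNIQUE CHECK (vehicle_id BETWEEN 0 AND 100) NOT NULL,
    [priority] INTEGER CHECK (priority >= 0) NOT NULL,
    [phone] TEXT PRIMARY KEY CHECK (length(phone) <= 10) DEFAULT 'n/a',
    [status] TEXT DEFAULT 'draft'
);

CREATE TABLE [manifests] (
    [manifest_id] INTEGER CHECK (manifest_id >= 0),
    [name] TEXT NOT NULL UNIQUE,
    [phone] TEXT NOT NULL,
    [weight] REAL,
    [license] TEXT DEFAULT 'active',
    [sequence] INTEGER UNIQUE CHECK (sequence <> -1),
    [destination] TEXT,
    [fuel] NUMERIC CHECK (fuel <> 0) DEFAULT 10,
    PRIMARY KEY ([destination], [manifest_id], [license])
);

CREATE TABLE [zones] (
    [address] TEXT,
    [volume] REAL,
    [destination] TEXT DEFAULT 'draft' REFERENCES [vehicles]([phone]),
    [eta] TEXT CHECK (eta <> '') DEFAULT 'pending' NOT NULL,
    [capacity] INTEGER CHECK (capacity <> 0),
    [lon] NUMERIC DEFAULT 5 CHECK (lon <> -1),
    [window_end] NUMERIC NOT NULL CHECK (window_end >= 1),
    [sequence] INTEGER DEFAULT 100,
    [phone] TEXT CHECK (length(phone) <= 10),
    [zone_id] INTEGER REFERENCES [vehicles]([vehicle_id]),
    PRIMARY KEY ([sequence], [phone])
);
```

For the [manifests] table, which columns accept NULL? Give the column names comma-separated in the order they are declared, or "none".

weight, sequence, fuel

- manifest_id: part of the PRIMARY KEY, which implies NOT NULL → not nullable.
- name: declared NOT NULL → not nullable.
- phone: declared NOT NULL → not nullable.
- weight: no NOT NULL constraint applies → nullable.
- license: part of the PRIMARY KEY, which implies NOT NULL → not nullable.
- sequence: CHECK does not forbid NULL (a CHECK constraint passes when its expression is NULL) → nullable.
- destination: part of the PRIMARY KEY, which implies NOT NULL → not nullable.
- fuel: CHECK does not forbid NULL (a CHECK constraint passes when its expression is NULL) → nullable.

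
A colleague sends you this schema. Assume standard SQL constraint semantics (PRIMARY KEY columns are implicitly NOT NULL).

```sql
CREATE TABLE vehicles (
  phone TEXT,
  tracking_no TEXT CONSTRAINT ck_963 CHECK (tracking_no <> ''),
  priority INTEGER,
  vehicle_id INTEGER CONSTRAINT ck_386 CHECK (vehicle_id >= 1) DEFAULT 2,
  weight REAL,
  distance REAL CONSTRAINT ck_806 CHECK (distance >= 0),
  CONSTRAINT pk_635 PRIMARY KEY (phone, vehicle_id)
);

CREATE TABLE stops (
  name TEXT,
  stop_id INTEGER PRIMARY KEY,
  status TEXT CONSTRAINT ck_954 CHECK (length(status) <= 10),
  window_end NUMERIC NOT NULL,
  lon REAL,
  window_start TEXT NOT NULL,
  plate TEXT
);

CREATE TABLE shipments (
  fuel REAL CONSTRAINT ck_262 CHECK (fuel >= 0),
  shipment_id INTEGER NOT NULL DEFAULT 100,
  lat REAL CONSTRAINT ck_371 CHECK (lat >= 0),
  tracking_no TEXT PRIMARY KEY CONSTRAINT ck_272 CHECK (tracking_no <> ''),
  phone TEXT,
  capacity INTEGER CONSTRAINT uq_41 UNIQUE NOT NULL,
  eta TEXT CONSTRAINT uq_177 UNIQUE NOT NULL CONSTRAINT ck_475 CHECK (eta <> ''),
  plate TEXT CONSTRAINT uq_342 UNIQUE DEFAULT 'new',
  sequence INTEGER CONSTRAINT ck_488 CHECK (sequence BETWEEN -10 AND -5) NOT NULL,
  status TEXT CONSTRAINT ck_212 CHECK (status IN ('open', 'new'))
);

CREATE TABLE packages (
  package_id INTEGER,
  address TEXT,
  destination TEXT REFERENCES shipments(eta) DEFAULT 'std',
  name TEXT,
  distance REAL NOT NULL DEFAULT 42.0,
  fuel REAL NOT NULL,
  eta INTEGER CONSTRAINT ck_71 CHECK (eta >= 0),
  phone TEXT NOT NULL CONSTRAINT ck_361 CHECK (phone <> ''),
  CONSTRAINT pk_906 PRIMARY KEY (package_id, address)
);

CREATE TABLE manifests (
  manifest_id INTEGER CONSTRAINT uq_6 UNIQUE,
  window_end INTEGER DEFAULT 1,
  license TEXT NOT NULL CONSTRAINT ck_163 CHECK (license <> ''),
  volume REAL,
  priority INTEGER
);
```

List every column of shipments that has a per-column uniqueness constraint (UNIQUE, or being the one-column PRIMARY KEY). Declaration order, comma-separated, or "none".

- fuel: no UNIQUE or single-column PK constraint.
- shipment_id: no UNIQUE or single-column PK constraint.
- lat: no UNIQUE or single-column PK constraint.
- tracking_no: single-column PRIMARY KEY → unique.
- phone: no UNIQUE or single-column PK constraint.
- capacity: declared UNIQUE → unique.
- eta: declared UNIQUE → unique.
- plate: declared UNIQUE → unique.
- sequence: no UNIQUE or single-column PK constraint.
- status: no UNIQUE or single-column PK constraint.

tracking_no, capacity, eta, plate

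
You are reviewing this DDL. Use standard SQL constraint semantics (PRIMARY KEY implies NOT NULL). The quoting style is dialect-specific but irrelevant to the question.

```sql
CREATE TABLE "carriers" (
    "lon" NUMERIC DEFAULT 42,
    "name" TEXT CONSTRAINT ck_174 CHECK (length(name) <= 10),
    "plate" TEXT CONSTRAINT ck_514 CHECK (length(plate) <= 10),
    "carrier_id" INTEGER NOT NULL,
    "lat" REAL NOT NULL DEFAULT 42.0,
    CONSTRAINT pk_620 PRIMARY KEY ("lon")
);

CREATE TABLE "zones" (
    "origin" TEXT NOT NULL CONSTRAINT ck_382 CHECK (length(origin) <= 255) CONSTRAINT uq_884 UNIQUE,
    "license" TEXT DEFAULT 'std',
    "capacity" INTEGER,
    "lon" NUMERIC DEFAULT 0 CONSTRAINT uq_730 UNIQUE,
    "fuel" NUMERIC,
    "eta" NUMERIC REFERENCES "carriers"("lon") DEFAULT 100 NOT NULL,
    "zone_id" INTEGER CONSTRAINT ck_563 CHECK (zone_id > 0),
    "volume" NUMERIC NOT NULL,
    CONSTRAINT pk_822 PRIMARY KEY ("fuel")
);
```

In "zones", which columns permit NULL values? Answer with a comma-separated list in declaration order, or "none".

license, capacity, lon, zone_id

- origin: declared NOT NULL → not nullable.
- license: DEFAULT only fills an omitted column; an explicit NULL is still allowed → nullable.
- capacity: no NOT NULL constraint applies → nullable.
- lon: UNIQUE does not imply NOT NULL → nullable.
- fuel: part of the PRIMARY KEY, which implies NOT NULL → not nullable.
- eta: declared NOT NULL → not nullable.
- zone_id: CHECK does not forbid NULL (a CHECK constraint passes when its expression is NULL) → nullable.
- volume: declared NOT NULL → not nullable.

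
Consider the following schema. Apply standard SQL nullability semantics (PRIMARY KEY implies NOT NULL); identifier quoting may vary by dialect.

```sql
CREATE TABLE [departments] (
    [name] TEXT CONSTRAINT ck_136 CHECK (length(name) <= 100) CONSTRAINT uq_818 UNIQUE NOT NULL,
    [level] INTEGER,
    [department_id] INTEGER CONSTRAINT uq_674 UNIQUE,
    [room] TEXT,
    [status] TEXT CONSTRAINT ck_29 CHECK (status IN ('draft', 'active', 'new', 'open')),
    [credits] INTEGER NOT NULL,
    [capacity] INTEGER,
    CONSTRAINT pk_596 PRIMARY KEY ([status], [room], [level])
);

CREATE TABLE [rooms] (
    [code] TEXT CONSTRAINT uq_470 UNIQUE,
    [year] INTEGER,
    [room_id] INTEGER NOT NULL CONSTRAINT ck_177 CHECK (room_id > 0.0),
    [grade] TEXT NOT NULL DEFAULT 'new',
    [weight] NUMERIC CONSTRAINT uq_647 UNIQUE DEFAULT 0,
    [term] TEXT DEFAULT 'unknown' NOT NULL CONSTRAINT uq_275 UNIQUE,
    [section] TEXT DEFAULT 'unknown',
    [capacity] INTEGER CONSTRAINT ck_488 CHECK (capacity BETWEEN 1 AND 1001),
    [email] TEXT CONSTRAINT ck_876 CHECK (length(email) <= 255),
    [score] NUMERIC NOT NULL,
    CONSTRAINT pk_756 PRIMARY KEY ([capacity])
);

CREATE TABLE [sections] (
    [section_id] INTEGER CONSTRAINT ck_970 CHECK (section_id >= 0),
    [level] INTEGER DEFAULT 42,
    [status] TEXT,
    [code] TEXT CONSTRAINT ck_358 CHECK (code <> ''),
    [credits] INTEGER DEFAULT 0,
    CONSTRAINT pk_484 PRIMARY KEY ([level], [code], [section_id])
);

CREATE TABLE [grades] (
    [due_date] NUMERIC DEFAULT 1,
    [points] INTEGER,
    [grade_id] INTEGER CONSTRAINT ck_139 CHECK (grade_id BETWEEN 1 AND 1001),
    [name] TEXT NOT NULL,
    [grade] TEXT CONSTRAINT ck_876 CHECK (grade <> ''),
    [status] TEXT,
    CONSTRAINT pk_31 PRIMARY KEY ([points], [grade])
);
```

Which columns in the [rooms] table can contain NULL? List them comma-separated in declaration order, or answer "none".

- code: UNIQUE does not imply NOT NULL → nullable.
- year: no NOT NULL constraint applies → nullable.
- room_id: declared NOT NULL → not nullable.
- grade: declared NOT NULL → not nullable.
- weight: UNIQUE does not imply NOT NULL → nullable.
- term: declared NOT NULL → not nullable.
- section: DEFAULT only fills an omitted column; an explicit NULL is still allowed → nullable.
- capacity: part of the PRIMARY KEY, which implies NOT NULL → not nullable.
- email: CHECK does not forbid NULL (a CHECK constraint passes when its expression is NULL) → nullable.
- score: declared NOT NULL → not nullable.

code, year, weight, section, email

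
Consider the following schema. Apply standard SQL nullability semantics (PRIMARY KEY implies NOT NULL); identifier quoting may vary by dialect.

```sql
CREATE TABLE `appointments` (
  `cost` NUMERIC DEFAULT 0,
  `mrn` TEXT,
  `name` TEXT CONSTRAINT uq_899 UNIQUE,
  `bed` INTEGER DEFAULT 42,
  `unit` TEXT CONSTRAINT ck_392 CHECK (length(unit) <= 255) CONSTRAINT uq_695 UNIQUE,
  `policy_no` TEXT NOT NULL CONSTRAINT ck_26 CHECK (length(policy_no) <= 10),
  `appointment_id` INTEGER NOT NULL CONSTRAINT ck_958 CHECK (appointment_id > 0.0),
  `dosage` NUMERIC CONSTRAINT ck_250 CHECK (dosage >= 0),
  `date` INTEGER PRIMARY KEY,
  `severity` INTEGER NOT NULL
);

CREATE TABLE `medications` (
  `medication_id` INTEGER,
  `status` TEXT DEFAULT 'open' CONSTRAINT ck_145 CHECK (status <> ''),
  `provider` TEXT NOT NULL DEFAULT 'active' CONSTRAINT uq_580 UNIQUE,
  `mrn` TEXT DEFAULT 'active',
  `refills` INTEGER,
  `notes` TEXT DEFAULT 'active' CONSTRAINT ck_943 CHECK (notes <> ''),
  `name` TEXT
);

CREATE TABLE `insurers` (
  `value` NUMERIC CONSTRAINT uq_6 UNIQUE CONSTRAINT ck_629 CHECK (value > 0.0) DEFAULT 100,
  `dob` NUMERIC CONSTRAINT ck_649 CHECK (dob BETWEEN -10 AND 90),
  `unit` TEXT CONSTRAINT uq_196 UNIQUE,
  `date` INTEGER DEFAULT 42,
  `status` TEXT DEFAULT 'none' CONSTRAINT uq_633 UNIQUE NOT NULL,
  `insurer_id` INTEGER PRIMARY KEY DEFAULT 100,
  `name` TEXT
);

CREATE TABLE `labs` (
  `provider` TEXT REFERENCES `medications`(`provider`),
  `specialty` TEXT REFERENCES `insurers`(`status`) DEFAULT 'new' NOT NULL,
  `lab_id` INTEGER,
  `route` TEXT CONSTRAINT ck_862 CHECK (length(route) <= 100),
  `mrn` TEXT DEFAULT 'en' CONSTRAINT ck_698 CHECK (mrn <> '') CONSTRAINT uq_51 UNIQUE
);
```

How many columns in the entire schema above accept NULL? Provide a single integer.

appointments: 6 nullable (cost, mrn, name, bed, unit, dosage — PK (date) and explicit NOT NULL columns excluded).
medications: 6 nullable (medication_id, status, mrn, refills, notes, name — PK none and explicit NOT NULL columns excluded).
insurers: 5 nullable (value, dob, unit, date, name — PK (insurer_id) and explicit NOT NULL columns excluded).
labs: 4 nullable (provider, lab_id, route, mrn — PK none and explicit NOT NULL columns excluded).
Total: 6 + 6 + 5 + 4 = 21.

21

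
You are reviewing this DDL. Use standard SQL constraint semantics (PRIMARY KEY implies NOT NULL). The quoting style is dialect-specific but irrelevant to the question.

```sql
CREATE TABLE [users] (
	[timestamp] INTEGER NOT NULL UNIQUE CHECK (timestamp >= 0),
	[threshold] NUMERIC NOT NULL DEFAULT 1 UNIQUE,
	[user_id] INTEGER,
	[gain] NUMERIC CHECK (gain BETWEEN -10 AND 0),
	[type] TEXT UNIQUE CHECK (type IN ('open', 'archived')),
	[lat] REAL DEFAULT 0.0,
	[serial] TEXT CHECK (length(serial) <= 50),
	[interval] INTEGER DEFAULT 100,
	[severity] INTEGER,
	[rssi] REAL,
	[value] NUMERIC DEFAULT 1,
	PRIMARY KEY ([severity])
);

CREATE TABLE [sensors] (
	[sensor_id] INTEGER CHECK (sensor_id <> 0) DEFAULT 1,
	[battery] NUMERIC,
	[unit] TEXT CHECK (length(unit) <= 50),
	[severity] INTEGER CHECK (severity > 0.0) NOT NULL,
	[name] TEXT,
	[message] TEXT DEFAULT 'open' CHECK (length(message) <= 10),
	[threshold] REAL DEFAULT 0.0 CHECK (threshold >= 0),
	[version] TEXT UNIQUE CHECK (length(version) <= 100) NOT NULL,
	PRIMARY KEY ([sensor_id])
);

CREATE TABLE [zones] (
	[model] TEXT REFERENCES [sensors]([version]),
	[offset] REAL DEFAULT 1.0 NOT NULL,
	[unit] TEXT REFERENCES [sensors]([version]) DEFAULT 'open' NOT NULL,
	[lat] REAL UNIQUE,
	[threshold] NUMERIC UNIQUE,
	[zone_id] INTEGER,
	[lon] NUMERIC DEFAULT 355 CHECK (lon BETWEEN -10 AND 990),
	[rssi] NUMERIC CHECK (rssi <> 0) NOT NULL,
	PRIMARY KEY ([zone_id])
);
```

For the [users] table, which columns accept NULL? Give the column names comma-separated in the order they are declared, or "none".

- timestamp: declared NOT NULL → not nullable.
- threshold: declared NOT NULL → not nullable.
- user_id: no NOT NULL constraint applies → nullable.
- gain: CHECK does not forbid NULL (a CHECK constraint passes when its expression is NULL) → nullable.
- type: CHECK does not forbid NULL (a CHECK constraint passes when its expression is NULL) → nullable.
- lat: DEFAULT only fills an omitted column; an explicit NULL is still allowed → nullable.
- serial: CHECK does not forbid NULL (a CHECK constraint passes when its expression is NULL) → nullable.
- interval: DEFAULT only fills an omitted column; an explicit NULL is still allowed → nullable.
- severity: part of the PRIMARY KEY, which implies NOT NULL → not nullable.
- rssi: no NOT NULL constraint applies → nullable.
- value: DEFAULT only fills an omitted column; an explicit NULL is still allowed → nullable.

user_id, gain, type, lat, serial, interval, rssi, value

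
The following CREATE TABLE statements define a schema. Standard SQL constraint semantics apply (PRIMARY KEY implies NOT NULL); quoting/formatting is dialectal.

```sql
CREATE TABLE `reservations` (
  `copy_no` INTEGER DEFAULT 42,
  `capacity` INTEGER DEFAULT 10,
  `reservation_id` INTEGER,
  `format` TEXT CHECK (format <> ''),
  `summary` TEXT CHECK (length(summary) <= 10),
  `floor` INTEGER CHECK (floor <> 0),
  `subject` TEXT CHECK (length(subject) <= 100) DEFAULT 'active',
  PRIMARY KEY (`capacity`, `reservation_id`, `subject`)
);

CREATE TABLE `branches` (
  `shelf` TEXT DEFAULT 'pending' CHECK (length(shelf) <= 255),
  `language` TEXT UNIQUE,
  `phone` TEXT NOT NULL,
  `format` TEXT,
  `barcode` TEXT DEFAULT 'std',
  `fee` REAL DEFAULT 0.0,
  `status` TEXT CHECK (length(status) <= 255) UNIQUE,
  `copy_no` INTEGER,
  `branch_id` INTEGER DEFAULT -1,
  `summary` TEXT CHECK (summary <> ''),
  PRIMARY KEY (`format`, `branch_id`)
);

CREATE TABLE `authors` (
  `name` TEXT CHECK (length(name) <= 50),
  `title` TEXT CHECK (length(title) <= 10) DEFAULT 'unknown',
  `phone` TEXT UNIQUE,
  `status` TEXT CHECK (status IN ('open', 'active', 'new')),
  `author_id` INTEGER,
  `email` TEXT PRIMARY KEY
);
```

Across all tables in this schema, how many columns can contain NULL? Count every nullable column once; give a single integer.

reservations: 4 nullable (copy_no, format, summary, floor — PK (capacity, reservation_id, subject) and explicit NOT NULL columns excluded).
branches: 7 nullable (shelf, language, barcode, fee, status, copy_no, summary — PK (format, branch_id) and explicit NOT NULL columns excluded).
authors: 5 nullable (name, title, phone, status, author_id — PK (email) and explicit NOT NULL columns excluded).
Total: 4 + 7 + 5 = 16.

16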